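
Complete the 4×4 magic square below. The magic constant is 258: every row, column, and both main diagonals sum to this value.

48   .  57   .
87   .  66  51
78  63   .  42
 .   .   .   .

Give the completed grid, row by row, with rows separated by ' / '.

Row 2: 87 + 66 + 51 + ? = 258, so (2,2) = 54.
Row 3 needs 258; the known cells sum to 183, so (3,3) = 75.
Column 1 must total 258; the given cells sum to 213, so (4,1) = 45.
Using column 3: 57 + 66 + 75 + ? → (4,3) = 258 − 198 = 60.
From main diagonal, 258 − (48 + 54 + 75) gives (4,4) = 81.
From anti-diagonal, 258 − (66 + 63 + 45) gives (1,4) = 84.
From row 1, 258 − (48 + 57 + 84) gives (1,2) = 69.
Row 4: 45 + 60 + 81 + ? = 258, so (4,2) = 72.

48 69 57 84 / 87 54 66 51 / 78 63 75 42 / 45 72 60 81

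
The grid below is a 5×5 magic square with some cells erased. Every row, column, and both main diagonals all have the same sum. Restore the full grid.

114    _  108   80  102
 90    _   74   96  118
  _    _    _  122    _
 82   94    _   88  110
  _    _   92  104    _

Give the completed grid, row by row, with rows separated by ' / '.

114 86 108 80 102 / 90 112 74 96 118 / 106 78 100 122 84 / 82 94 116 88 110 / 98 120 92 104 76

Column 4 is already complete: 80 + 96 + 122 + 88 + 104 = 490, so that is the magic constant.
Row 1 must total 490; the given cells sum to 404, so (1,2) = 86.
Row 2 needs 490; the known cells sum to 378, so (2,2) = 112.
Row 4: 82 + 94 + 88 + 110 + ? = 490, so (4,3) = 116.
Using column 3: 108 + 74 + 116 + 92 + ? → (3,3) = 490 − 390 = 100.
Using main diagonal: 114 + 112 + 100 + 88 + ? → (5,5) = 490 − 414 = 76.
Anti-diagonal must total 490; the given cells sum to 392, so (5,1) = 98.
Row 5 needs 490; the known cells sum to 370, so (5,2) = 120.
Column 1: 114 + 90 + 82 + 98 + ? = 490, so (3,1) = 106.
Using column 2: 86 + 112 + 94 + 120 + ? → (3,2) = 490 − 412 = 78.
From column 5, 490 − (102 + 118 + 110 + 76) gives (3,5) = 84.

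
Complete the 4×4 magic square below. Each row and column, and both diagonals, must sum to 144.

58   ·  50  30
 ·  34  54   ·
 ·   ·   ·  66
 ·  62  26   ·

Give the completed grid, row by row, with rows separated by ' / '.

58 6 50 30 / 46 34 54 10 / 22 42 14 66 / 18 62 26 38

Row 1 needs 144; the known cells sum to 138, so (1,2) = 6.
Column 2: 6 + 34 + 62 + ? = 144, so (3,2) = 42.
The remaining cell in column 3 is (3,3) = 144 − 130 = 14.
From main diagonal, 144 − (58 + 34 + 14) gives (4,4) = 38.
Anti-diagonal needs 144; the known cells sum to 126, so (4,1) = 18.
Using row 3: 42 + 14 + 66 + ? → (3,1) = 144 − 122 = 22.
The remaining cell in column 1 is (2,1) = 144 − 98 = 46.
Column 4 needs 144; the known cells sum to 134, so (2,4) = 10.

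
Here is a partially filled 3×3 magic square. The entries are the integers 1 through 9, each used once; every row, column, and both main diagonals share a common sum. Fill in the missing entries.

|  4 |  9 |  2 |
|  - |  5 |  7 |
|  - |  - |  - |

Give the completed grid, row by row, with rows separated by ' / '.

The entries are 1 through 9, which sum to 45, so each line sums to 45/3 = 15.
Row 2 needs 15; the known cells sum to 12, so (2,1) = 3.
Column 1 needs 15; the known cells sum to 7, so (3,1) = 8.
Column 2: 9 + 5 + ? = 15, so (3,2) = 1.
Using column 3: 2 + 7 + ? → (3,3) = 15 − 9 = 6.

4 9 2 / 3 5 7 / 8 1 6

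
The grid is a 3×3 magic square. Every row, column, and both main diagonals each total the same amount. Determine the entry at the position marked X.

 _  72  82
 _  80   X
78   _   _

Anti-diagonal is complete and sums to 240; that is the magic constant.
Row 1: 72 + 82 + ? = 240, so (1,1) = 86.
The remaining cell in column 1 is (2,1) = 240 − 164 = 76.
Column 2 needs 240; the known cells sum to 152, so (3,2) = 88.
Using main diagonal: 86 + 80 + ? → (3,3) = 240 − 166 = 74.
Row 2: 76 + 80 + ? = 240, so (2,3) = 84.

84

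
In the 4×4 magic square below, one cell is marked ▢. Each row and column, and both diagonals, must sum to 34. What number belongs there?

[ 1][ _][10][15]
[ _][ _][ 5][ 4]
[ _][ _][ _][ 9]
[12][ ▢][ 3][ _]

The remaining cell in row 1 is (1,2) = 34 − 26 = 8.
From column 3, 34 − (10 + 5 + 3) gives (3,3) = 16.
Column 4: 15 + 4 + 9 + ? = 34, so (4,4) = 6.
Main diagonal: 1 + 16 + 6 + ? = 34, so (2,2) = 11.
Anti-diagonal must total 34; the given cells sum to 32, so (3,2) = 2.
From row 2, 34 − (11 + 5 + 4) gives (2,1) = 14.
Row 3: 2 + 16 + 9 + ? = 34, so (3,1) = 7.
Row 4 needs 34; the known cells sum to 21, so (4,2) = 13.

13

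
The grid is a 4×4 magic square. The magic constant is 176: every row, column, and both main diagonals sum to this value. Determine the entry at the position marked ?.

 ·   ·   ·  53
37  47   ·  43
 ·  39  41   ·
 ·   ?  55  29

From row 2, 176 − (37 + 47 + 43) gives (2,3) = 49.
The remaining cell in column 3 is (1,3) = 176 − 145 = 31.
Column 4: 53 + 43 + 29 + ? = 176, so (3,4) = 51.
Main diagonal needs 176; the known cells sum to 117, so (1,1) = 59.
From anti-diagonal, 176 − (53 + 49 + 39) gives (4,1) = 35.
Row 1 needs 176; the known cells sum to 143, so (1,2) = 33.
From row 3, 176 − (39 + 41 + 51) gives (3,1) = 45.
Using row 4: 35 + 55 + 29 + ? → (4,2) = 176 − 119 = 57.

57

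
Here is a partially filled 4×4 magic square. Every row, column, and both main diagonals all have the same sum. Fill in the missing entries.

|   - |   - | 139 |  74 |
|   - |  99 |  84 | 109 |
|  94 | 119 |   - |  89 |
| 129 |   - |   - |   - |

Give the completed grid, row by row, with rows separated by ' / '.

69 124 139 74 / 114 99 84 109 / 94 119 104 89 / 129 64 79 134

Anti-diagonal is already complete: 74 + 84 + 119 + 129 = 406, so that is the magic constant.
Row 2: 99 + 84 + 109 + ? = 406, so (2,1) = 114.
Using row 3: 94 + 119 + 89 + ? → (3,3) = 406 − 302 = 104.
Column 1 must total 406; the given cells sum to 337, so (1,1) = 69.
Column 3 must total 406; the given cells sum to 327, so (4,3) = 79.
From column 4, 406 − (74 + 109 + 89) gives (4,4) = 134.
The remaining cell in row 1 is (1,2) = 406 − 282 = 124.
Using row 4: 129 + 79 + 134 + ? → (4,2) = 406 − 342 = 64.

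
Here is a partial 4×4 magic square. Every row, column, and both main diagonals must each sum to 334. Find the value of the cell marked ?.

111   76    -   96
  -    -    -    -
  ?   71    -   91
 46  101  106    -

From row 1, 334 − (111 + 76 + 96) gives (1,3) = 51.
Row 4 needs 334; the known cells sum to 253, so (4,4) = 81.
The remaining cell in column 2 is (2,2) = 334 − 248 = 86.
Column 4 must total 334; the given cells sum to 268, so (2,4) = 66.
Main diagonal needs 334; the known cells sum to 278, so (3,3) = 56.
Anti-diagonal needs 334; the known cells sum to 213, so (2,3) = 121.
Row 2 must total 334; the given cells sum to 273, so (2,1) = 61.
Using row 3: 71 + 56 + 91 + ? → (3,1) = 334 − 218 = 116.

116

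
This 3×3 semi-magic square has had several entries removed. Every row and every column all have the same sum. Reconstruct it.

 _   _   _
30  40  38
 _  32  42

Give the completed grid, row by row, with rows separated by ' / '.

Row 2 is already complete: 30 + 40 + 38 = 108, so that is the magic constant.
From row 3, 108 − (32 + 42) gives (3,1) = 34.
Using column 1: 30 + 34 + ? → (1,1) = 108 − 64 = 44.
From column 2, 108 − (40 + 32) gives (1,2) = 36.
From column 3, 108 − (38 + 42) gives (1,3) = 28.

44 36 28 / 30 40 38 / 34 32 42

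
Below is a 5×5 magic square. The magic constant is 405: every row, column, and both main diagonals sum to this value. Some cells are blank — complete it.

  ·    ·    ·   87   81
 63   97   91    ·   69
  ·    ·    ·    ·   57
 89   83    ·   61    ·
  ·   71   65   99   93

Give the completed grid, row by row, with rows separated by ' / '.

75 59 103 87 81 / 63 97 91 85 69 / 101 95 79 73 57 / 89 83 67 61 105 / 77 71 65 99 93

Row 2 needs 405; the known cells sum to 320, so (2,4) = 85.
Row 5: 71 + 65 + 99 + 93 + ? = 405, so (5,1) = 77.
The remaining cell in column 4 is (3,4) = 405 − 332 = 73.
The remaining cell in column 5 is (4,5) = 405 − 300 = 105.
Anti-diagonal needs 405; the known cells sum to 326, so (3,3) = 79.
Using row 4: 89 + 83 + 61 + 105 + ? → (4,3) = 405 − 338 = 67.
The remaining cell in column 3 is (1,3) = 405 − 302 = 103.
Using main diagonal: 97 + 79 + 61 + 93 + ? → (1,1) = 405 − 330 = 75.
Row 1 must total 405; the given cells sum to 346, so (1,2) = 59.
Column 1: 75 + 63 + 89 + 77 + ? = 405, so (3,1) = 101.
Column 2 must total 405; the given cells sum to 310, so (3,2) = 95.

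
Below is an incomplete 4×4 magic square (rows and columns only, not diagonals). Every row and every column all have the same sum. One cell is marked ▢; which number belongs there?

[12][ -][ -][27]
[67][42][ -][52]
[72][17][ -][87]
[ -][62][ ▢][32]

Column 4 is complete and sums to 198; that is the magic constant.
From row 2, 198 − (67 + 42 + 52) gives (2,3) = 37.
From row 3, 198 − (72 + 17 + 87) gives (3,3) = 22.
From column 1, 198 − (12 + 67 + 72) gives (4,1) = 47.
Using column 2: 42 + 17 + 62 + ? → (1,2) = 198 − 121 = 77.
Using row 1: 12 + 77 + 27 + ? → (1,3) = 198 − 116 = 82.
The remaining cell in row 4 is (4,3) = 198 − 141 = 57.

57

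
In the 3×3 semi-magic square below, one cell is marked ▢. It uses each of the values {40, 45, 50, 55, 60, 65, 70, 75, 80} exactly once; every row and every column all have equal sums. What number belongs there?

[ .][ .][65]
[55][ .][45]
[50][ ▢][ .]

60

The 9 entries sum to 540, so each line sums to 540/3 = 180.
The remaining cell in row 2 is (2,2) = 180 − 100 = 80.
Column 1 must total 180; the given cells sum to 105, so (1,1) = 75.
Using column 3: 65 + 45 + ? → (3,3) = 180 − 110 = 70.
Row 1 must total 180; the given cells sum to 140, so (1,2) = 40.
From row 3, 180 − (50 + 70) gives (3,2) = 60.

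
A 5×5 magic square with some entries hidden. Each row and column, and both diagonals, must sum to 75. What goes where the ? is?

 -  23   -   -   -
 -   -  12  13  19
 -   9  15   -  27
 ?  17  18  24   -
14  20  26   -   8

11

The remaining cell in row 5 is (5,4) = 75 − 68 = 7.
The remaining cell in column 2 is (2,2) = 75 − 69 = 6.
The remaining cell in column 3 is (1,3) = 75 − 71 = 4.
Main diagonal: 6 + 15 + 24 + 8 + ? = 75, so (1,1) = 22.
Anti-diagonal: 13 + 15 + 17 + 14 + ? = 75, so (1,5) = 16.
Using row 1: 22 + 23 + 4 + 16 + ? → (1,4) = 75 − 65 = 10.
Row 2 needs 75; the known cells sum to 50, so (2,1) = 25.
Column 4 needs 75; the known cells sum to 54, so (3,4) = 21.
Using column 5: 16 + 19 + 27 + 8 + ? → (4,5) = 75 − 70 = 5.
Row 3 must total 75; the given cells sum to 72, so (3,1) = 3.
Using row 4: 17 + 18 + 24 + 5 + ? → (4,1) = 75 − 64 = 11.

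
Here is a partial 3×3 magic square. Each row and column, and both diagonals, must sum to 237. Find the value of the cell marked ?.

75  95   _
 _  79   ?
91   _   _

Row 1 must total 237; the given cells sum to 170, so (1,3) = 67.
From column 1, 237 − (75 + 91) gives (2,1) = 71.
Column 2 must total 237; the given cells sum to 174, so (3,2) = 63.
Main diagonal must total 237; the given cells sum to 154, so (3,3) = 83.
Using row 2: 71 + 79 + ? → (2,3) = 237 − 150 = 87.

87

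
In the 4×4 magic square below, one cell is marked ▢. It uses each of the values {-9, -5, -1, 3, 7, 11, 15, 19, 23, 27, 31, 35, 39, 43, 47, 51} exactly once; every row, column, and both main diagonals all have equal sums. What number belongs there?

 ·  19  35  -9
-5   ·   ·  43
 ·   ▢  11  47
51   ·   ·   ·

The 16 entries sum to 336, so each line sums to 336/4 = 84.
Row 1 needs 84; the known cells sum to 45, so (1,1) = 39.
The remaining cell in column 1 is (3,1) = 84 − 85 = -1.
The remaining cell in column 4 is (4,4) = 84 − 81 = 3.
Main diagonal: 39 + 11 + 3 + ? = 84, so (2,2) = 31.
Row 2: -5 + 31 + 43 + ? = 84, so (2,3) = 15.
Row 3 needs 84; the known cells sum to 57, so (3,2) = 27.

27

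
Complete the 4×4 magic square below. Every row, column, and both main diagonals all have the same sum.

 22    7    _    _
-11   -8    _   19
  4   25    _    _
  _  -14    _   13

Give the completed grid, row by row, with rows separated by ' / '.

Column 2 is already complete: 7 + -8 + 25 + -14 = 10, so that is the magic constant.
From row 2, 10 − (-11 + (-8) + 19) gives (2,3) = 10.
Column 1 needs 10; the known cells sum to 15, so (4,1) = -5.
Main diagonal must total 10; the given cells sum to 27, so (3,3) = -17.
Anti-diagonal must total 10; the given cells sum to 30, so (1,4) = -20.
Row 1: 22 + 7 + (-20) + ? = 10, so (1,3) = 1.
From row 3, 10 − (4 + 25 + (-17)) gives (3,4) = -2.
Row 4: -5 + (-14) + 13 + ? = 10, so (4,3) = 16.

22 7 1 -20 / -11 -8 10 19 / 4 25 -17 -2 / -5 -14 16 13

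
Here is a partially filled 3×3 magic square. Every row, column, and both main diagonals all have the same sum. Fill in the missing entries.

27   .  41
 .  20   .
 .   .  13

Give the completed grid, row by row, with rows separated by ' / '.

27 -8 41 / 34 20 6 / -1 48 13

Main diagonal is already complete: 27 + 20 + 13 = 60, so that is the magic constant.
From row 1, 60 − (27 + 41) gives (1,2) = -8.
Column 2 needs 60; the known cells sum to 12, so (3,2) = 48.
From column 3, 60 − (41 + 13) gives (2,3) = 6.
Using anti-diagonal: 41 + 20 + ? → (3,1) = 60 − 61 = -1.
Row 2 must total 60; the given cells sum to 26, so (2,1) = 34.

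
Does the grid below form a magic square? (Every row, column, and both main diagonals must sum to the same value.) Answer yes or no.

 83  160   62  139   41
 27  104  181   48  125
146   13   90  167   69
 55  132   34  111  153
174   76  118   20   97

Row 1: 83 + 160 + 62 + 139 + 41 = 485.
Row 2: 27 + 104 + 181 + 48 + 125 = 485.
Row 3: 146 + 13 + 90 + 167 + 69 = 485.
Row 4: 55 + 132 + 34 + 111 + 153 = 485.
Row 5: 174 + 76 + 118 + 20 + 97 = 485.
Column 1: 83 + 27 + 146 + 55 + 174 = 485.
Column 2: 160 + 104 + 13 + 132 + 76 = 485.
Column 3: 62 + 181 + 90 + 34 + 118 = 485.
Column 4: 139 + 48 + 167 + 111 + 20 = 485.
Column 5: 41 + 125 + 69 + 153 + 97 = 485.
Main diagonal: 83 + 104 + 90 + 111 + 97 = 485.
Anti-diagonal: 41 + 48 + 90 + 132 + 174 = 485.
All lines sum to 485.

Yes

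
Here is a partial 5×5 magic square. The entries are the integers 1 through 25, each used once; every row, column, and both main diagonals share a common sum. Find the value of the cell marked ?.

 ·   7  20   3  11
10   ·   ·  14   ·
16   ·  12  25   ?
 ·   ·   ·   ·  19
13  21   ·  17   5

8

The entries are 1 through 25, which sum to 325, so each line sums to 325/5 = 65.
Using row 1: 7 + 20 + 3 + 11 + ? → (1,1) = 65 − 41 = 24.
From row 5, 65 − (13 + 21 + 17 + 5) gives (5,3) = 9.
Column 1 must total 65; the given cells sum to 63, so (4,1) = 2.
Column 4: 3 + 14 + 25 + 17 + ? = 65, so (4,4) = 6.
From main diagonal, 65 − (24 + 12 + 6 + 5) gives (2,2) = 18.
The remaining cell in anti-diagonal is (4,2) = 65 − 50 = 15.
Row 4 must total 65; the given cells sum to 42, so (4,3) = 23.
From column 2, 65 − (7 + 18 + 15 + 21) gives (3,2) = 4.
Column 3 needs 65; the known cells sum to 64, so (2,3) = 1.
Row 2 needs 65; the known cells sum to 43, so (2,5) = 22.
Row 3 must total 65; the given cells sum to 57, so (3,5) = 8.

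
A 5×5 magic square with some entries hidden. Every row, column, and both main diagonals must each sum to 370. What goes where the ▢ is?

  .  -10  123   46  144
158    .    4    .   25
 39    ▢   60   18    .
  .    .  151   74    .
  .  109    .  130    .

The remaining cell in row 1 is (1,1) = 370 − 303 = 67.
Column 3 needs 370; the known cells sum to 338, so (5,3) = 32.
Using column 4: 46 + 18 + 74 + 130 + ? → (2,4) = 370 − 268 = 102.
From row 2, 370 − (158 + 4 + 102 + 25) gives (2,2) = 81.
Main diagonal needs 370; the known cells sum to 282, so (5,5) = 88.
Row 5 must total 370; the given cells sum to 359, so (5,1) = 11.
The remaining cell in column 1 is (4,1) = 370 − 275 = 95.
Using anti-diagonal: 144 + 102 + 60 + 11 + ? → (4,2) = 370 − 317 = 53.
Row 4 must total 370; the given cells sum to 373, so (4,5) = -3.
From column 2, 370 − (-10 + 81 + 53 + 109) gives (3,2) = 137.

137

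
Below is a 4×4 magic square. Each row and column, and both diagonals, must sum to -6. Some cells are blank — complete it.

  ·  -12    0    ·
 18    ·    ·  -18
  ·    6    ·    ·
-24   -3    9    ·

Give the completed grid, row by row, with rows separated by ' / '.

-15 -12 0 21 / 18 3 -9 -18 / 15 6 -6 -21 / -24 -3 9 12

The remaining cell in row 4 is (4,4) = -6 − (-18) = 12.
Column 2: -12 + 6 + (-3) + ? = -6, so (2,2) = 3.
Row 2 needs -6; the known cells sum to 3, so (2,3) = -9.
Column 3 needs -6; the known cells sum to 0, so (3,3) = -6.
Main diagonal must total -6; the given cells sum to 9, so (1,1) = -15.
Anti-diagonal must total -6; the given cells sum to -27, so (1,4) = 21.
The remaining cell in column 1 is (3,1) = -6 − (-21) = 15.
From column 4, -6 − (21 + (-18) + 12) gives (3,4) = -21.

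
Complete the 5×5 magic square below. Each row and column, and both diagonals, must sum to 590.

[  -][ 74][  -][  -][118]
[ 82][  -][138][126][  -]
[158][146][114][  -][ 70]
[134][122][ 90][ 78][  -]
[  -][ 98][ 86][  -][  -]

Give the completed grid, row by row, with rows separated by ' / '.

Row 3 must total 590; the given cells sum to 488, so (3,4) = 102.
Row 4: 134 + 122 + 90 + 78 + ? = 590, so (4,5) = 166.
The remaining cell in column 2 is (2,2) = 590 − 440 = 150.
Column 3 needs 590; the known cells sum to 428, so (1,3) = 162.
Anti-diagonal: 118 + 126 + 114 + 122 + ? = 590, so (5,1) = 110.
Row 2 needs 590; the known cells sum to 496, so (2,5) = 94.
Column 1 must total 590; the given cells sum to 484, so (1,1) = 106.
Using column 5: 118 + 94 + 70 + 166 + ? → (5,5) = 590 − 448 = 142.
Row 1: 106 + 74 + 162 + 118 + ? = 590, so (1,4) = 130.
Row 5 needs 590; the known cells sum to 436, so (5,4) = 154.

106 74 162 130 118 / 82 150 138 126 94 / 158 146 114 102 70 / 134 122 90 78 166 / 110 98 86 154 142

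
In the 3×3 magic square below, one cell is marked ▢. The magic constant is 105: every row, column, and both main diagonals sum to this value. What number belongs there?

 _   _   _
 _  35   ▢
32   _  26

The remaining cell in row 3 is (3,2) = 105 − 58 = 47.
The remaining cell in column 2 is (1,2) = 105 − 82 = 23.
From main diagonal, 105 − (35 + 26) gives (1,1) = 44.
Using anti-diagonal: 35 + 32 + ? → (1,3) = 105 − 67 = 38.
Column 1 needs 105; the known cells sum to 76, so (2,1) = 29.
Column 3: 38 + 26 + ? = 105, so (2,3) = 41.

41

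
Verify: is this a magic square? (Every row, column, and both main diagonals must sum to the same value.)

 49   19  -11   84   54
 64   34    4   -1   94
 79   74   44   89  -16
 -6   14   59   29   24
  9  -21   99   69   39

Row 1: 49 + 19 + (-11) + 84 + 54 = 195.
Row 2: 64 + 34 + 4 + (-1) + 94 = 195.
Row 3: 79 + 74 + 44 + 89 + (-16) = 270.
Row 4: -6 + 14 + 59 + 29 + 24 = 120.
Row 5: 9 + (-21) + 99 + 69 + 39 = 195.
Column 1: 49 + 64 + 79 + (-6) + 9 = 195.
Column 2: 19 + 34 + 74 + 14 + (-21) = 120.
Column 3: -11 + 4 + 44 + 59 + 99 = 195.
Column 4: 84 + (-1) + 89 + 29 + 69 = 270.
Column 5: 54 + 94 + (-16) + 24 + 39 = 195.
Main diagonal: 49 + 34 + 44 + 29 + 39 = 195.
Anti-diagonal: 54 + (-1) + 44 + 14 + 9 = 120.

No — anti-diagonal sums to 120 but row 3 sums to 270.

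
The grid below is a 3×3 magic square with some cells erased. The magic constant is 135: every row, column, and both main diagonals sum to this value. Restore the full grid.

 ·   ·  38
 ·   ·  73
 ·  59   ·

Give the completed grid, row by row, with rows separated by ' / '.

66 31 38 / 17 45 73 / 52 59 24

Column 3 needs 135; the known cells sum to 111, so (3,3) = 24.
Using row 3: 59 + 24 + ? → (3,1) = 135 − 83 = 52.
The remaining cell in anti-diagonal is (2,2) = 135 − 90 = 45.
Using row 2: 45 + 73 + ? → (2,1) = 135 − 118 = 17.
The remaining cell in column 1 is (1,1) = 135 − 69 = 66.
Using column 2: 45 + 59 + ? → (1,2) = 135 − 104 = 31.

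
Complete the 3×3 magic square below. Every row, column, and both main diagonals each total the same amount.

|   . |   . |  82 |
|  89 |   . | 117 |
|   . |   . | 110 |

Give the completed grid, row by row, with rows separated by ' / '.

Column 3 is already complete: 82 + 117 + 110 = 309, so that is the magic constant.
Using row 2: 89 + 117 + ? → (2,2) = 309 − 206 = 103.
Main diagonal needs 309; the known cells sum to 213, so (1,1) = 96.
Anti-diagonal needs 309; the known cells sum to 185, so (3,1) = 124.
Row 1 must total 309; the given cells sum to 178, so (1,2) = 131.
Row 3 must total 309; the given cells sum to 234, so (3,2) = 75.

96 131 82 / 89 103 117 / 124 75 110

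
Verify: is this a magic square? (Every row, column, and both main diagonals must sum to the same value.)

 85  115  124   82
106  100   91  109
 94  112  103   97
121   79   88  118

Row 1: 85 + 115 + 124 + 82 = 406.
Row 2: 106 + 100 + 91 + 109 = 406.
Row 3: 94 + 112 + 103 + 97 = 406.
Row 4: 121 + 79 + 88 + 118 = 406.
Column 1: 85 + 106 + 94 + 121 = 406.
Column 2: 115 + 100 + 112 + 79 = 406.
Column 3: 124 + 91 + 103 + 88 = 406.
Column 4: 82 + 109 + 97 + 118 = 406.
Main diagonal: 85 + 100 + 103 + 118 = 406.
Anti-diagonal: 82 + 91 + 112 + 121 = 406.
All lines sum to 406.

Yes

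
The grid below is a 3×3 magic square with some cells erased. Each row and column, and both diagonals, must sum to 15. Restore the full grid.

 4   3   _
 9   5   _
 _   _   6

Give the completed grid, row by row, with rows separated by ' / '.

4 3 8 / 9 5 1 / 2 7 6

Row 1 must total 15; the given cells sum to 7, so (1,3) = 8.
The remaining cell in row 2 is (2,3) = 15 − 14 = 1.
Column 1: 4 + 9 + ? = 15, so (3,1) = 2.
Column 2 must total 15; the given cells sum to 8, so (3,2) = 7.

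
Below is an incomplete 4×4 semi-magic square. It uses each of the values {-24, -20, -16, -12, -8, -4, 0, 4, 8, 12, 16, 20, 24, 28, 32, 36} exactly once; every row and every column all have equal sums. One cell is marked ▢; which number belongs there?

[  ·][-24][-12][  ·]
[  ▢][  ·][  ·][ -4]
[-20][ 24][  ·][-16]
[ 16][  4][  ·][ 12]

The 16 entries sum to 96, so each line sums to 96/4 = 24.
Using row 3: -20 + 24 + (-16) + ? → (3,3) = 24 − (-12) = 36.
Row 4: 16 + 4 + 12 + ? = 24, so (4,3) = -8.
From column 2, 24 − (-24 + 24 + 4) gives (2,2) = 20.
Column 3: -12 + 36 + (-8) + ? = 24, so (2,3) = 8.
Column 4 needs 24; the known cells sum to -8, so (1,4) = 32.
Row 1 must total 24; the given cells sum to -4, so (1,1) = 28.
Row 2 must total 24; the given cells sum to 24, so (2,1) = 0.

0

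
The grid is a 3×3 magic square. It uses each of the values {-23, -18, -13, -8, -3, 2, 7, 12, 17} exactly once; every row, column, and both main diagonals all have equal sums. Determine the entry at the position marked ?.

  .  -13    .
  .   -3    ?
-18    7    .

The 9 entries sum to -27, so each line sums to -27/3 = -9.
From row 3, -9 − (-18 + 7) gives (3,3) = 2.
Main diagonal: -3 + 2 + ? = -9, so (1,1) = -8.
The remaining cell in anti-diagonal is (1,3) = -9 − (-21) = 12.
Column 1 must total -9; the given cells sum to -26, so (2,1) = 17.
Column 3 must total -9; the given cells sum to 14, so (2,3) = -23.

-23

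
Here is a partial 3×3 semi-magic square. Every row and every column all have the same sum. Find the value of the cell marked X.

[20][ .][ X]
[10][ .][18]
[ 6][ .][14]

Column 1 is complete and sums to 36; that is the magic constant.
Row 2 needs 36; the known cells sum to 28, so (2,2) = 8.
From row 3, 36 − (6 + 14) gives (3,2) = 16.
Using column 2: 8 + 16 + ? → (1,2) = 36 − 24 = 12.
Column 3 needs 36; the known cells sum to 32, so (1,3) = 4.

4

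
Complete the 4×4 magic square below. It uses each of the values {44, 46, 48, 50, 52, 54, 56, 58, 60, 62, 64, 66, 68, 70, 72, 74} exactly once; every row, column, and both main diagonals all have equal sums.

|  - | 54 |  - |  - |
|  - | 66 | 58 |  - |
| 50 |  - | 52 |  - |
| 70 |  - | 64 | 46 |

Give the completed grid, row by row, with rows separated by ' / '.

The 16 entries sum to 944, so each line sums to 944/4 = 236.
Row 4: 70 + 64 + 46 + ? = 236, so (4,2) = 56.
Column 2 must total 236; the given cells sum to 176, so (3,2) = 60.
Using column 3: 58 + 52 + 64 + ? → (1,3) = 236 − 174 = 62.
Using main diagonal: 66 + 52 + 46 + ? → (1,1) = 236 − 164 = 72.
Anti-diagonal: 58 + 60 + 70 + ? = 236, so (1,4) = 48.
Using row 3: 50 + 60 + 52 + ? → (3,4) = 236 − 162 = 74.
Column 1 must total 236; the given cells sum to 192, so (2,1) = 44.
Column 4 must total 236; the given cells sum to 168, so (2,4) = 68.

72 54 62 48 / 44 66 58 68 / 50 60 52 74 / 70 56 64 46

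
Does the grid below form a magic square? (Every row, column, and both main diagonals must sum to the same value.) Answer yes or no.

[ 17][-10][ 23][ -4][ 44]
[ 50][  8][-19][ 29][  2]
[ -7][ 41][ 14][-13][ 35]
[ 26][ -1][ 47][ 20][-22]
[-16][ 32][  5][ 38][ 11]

Row 1: 17 + (-10) + 23 + (-4) + 44 = 70.
Row 2: 50 + 8 + (-19) + 29 + 2 = 70.
Row 3: -7 + 41 + 14 + (-13) + 35 = 70.
Row 4: 26 + (-1) + 47 + 20 + (-22) = 70.
Row 5: -16 + 32 + 5 + 38 + 11 = 70.
Column 1: 17 + 50 + (-7) + 26 + (-16) = 70.
Column 2: -10 + 8 + 41 + (-1) + 32 = 70.
Column 3: 23 + (-19) + 14 + 47 + 5 = 70.
Column 4: -4 + 29 + (-13) + 20 + 38 = 70.
Column 5: 44 + 2 + 35 + (-22) + 11 = 70.
Main diagonal: 17 + 8 + 14 + 20 + 11 = 70.
Anti-diagonal: 44 + 29 + 14 + (-1) + (-16) = 70.
All lines sum to 70.

Yes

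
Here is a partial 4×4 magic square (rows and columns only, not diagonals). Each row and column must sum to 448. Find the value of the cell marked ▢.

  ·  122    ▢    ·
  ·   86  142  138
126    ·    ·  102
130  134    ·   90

98

Using row 2: 86 + 142 + 138 + ? → (2,1) = 448 − 366 = 82.
The remaining cell in row 4 is (4,3) = 448 − 354 = 94.
Using column 1: 82 + 126 + 130 + ? → (1,1) = 448 − 338 = 110.
The remaining cell in column 2 is (3,2) = 448 − 342 = 106.
Using column 4: 138 + 102 + 90 + ? → (1,4) = 448 − 330 = 118.
From row 1, 448 − (110 + 122 + 118) gives (1,3) = 98.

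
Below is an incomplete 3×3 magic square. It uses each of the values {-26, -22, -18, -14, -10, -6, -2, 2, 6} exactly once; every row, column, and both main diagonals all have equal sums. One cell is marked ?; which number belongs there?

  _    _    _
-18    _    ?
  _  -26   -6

The 9 entries sum to -90, so each line sums to -90/3 = -30.
Row 3 needs -30; the known cells sum to -32, so (3,1) = 2.
Column 1: -18 + 2 + ? = -30, so (1,1) = -14.
From main diagonal, -30 − (-14 + (-6)) gives (2,2) = -10.
The remaining cell in anti-diagonal is (1,3) = -30 − (-8) = -22.
Row 1 needs -30; the known cells sum to -36, so (1,2) = 6.
Row 2: -18 + (-10) + ? = -30, so (2,3) = -2.

-2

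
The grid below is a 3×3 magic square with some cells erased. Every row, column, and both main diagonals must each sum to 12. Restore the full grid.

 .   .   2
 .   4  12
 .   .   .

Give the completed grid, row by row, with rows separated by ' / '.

Using row 2: 4 + 12 + ? → (2,1) = 12 − 16 = -4.
The remaining cell in column 3 is (3,3) = 12 − 14 = -2.
The remaining cell in main diagonal is (1,1) = 12 − 2 = 10.
Anti-diagonal must total 12; the given cells sum to 6, so (3,1) = 6.
The remaining cell in row 1 is (1,2) = 12 − 12 = 0.
Row 3 needs 12; the known cells sum to 4, so (3,2) = 8.

10 0 2 / -4 4 12 / 6 8 -2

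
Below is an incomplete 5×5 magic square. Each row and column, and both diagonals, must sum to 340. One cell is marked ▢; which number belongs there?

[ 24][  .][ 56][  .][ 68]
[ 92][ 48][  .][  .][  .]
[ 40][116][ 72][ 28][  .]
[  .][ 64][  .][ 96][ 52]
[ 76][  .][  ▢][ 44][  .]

Using row 3: 40 + 116 + 72 + 28 + ? → (3,5) = 340 − 256 = 84.
Column 1 must total 340; the given cells sum to 232, so (4,1) = 108.
Main diagonal: 24 + 48 + 72 + 96 + ? = 340, so (5,5) = 100.
Using anti-diagonal: 68 + 72 + 64 + 76 + ? → (2,4) = 340 − 280 = 60.
The remaining cell in row 4 is (4,3) = 340 − 320 = 20.
Column 4 needs 340; the known cells sum to 228, so (1,4) = 112.
The remaining cell in column 5 is (2,5) = 340 − 304 = 36.
Row 1: 24 + 56 + 112 + 68 + ? = 340, so (1,2) = 80.
From row 2, 340 − (92 + 48 + 60 + 36) gives (2,3) = 104.
Column 2 needs 340; the known cells sum to 308, so (5,2) = 32.
Column 3 needs 340; the known cells sum to 252, so (5,3) = 88.

88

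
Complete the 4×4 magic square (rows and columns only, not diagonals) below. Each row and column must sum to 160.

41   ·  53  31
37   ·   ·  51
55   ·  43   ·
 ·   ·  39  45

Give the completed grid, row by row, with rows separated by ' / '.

From row 1, 160 − (41 + 53 + 31) gives (1,2) = 35.
Column 1 needs 160; the known cells sum to 133, so (4,1) = 27.
The remaining cell in column 3 is (2,3) = 160 − 135 = 25.
The remaining cell in column 4 is (3,4) = 160 − 127 = 33.
The remaining cell in row 2 is (2,2) = 160 − 113 = 47.
From row 3, 160 − (55 + 43 + 33) gives (3,2) = 29.
The remaining cell in row 4 is (4,2) = 160 − 111 = 49.

41 35 53 31 / 37 47 25 51 / 55 29 43 33 / 27 49 39 45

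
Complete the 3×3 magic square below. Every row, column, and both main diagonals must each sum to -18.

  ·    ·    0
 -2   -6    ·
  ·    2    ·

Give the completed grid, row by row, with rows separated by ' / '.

The remaining cell in row 2 is (2,3) = -18 − (-8) = -10.
Column 2 needs -18; the known cells sum to -4, so (1,2) = -14.
Column 3: 0 + (-10) + ? = -18, so (3,3) = -8.
Main diagonal must total -18; the given cells sum to -14, so (1,1) = -4.
Anti-diagonal needs -18; the known cells sum to -6, so (3,1) = -12.

-4 -14 0 / -2 -6 -10 / -12 2 -8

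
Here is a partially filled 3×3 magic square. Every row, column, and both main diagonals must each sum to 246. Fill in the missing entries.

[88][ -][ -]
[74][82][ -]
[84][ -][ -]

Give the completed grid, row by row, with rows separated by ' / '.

88 78 80 / 74 82 90 / 84 86 76

Row 2: 74 + 82 + ? = 246, so (2,3) = 90.
From main diagonal, 246 − (88 + 82) gives (3,3) = 76.
From anti-diagonal, 246 − (82 + 84) gives (1,3) = 80.
Row 1: 88 + 80 + ? = 246, so (1,2) = 78.
Row 3: 84 + 76 + ? = 246, so (3,2) = 86.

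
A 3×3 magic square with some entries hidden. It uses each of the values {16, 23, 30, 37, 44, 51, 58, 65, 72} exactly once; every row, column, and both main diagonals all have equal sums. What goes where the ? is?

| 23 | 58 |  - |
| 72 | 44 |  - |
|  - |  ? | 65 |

30

The 9 entries sum to 396, so each line sums to 396/3 = 132.
From row 1, 132 − (23 + 58) gives (1,3) = 51.
Using row 2: 72 + 44 + ? → (2,3) = 132 − 116 = 16.
Column 1 must total 132; the given cells sum to 95, so (3,1) = 37.
Column 2 needs 132; the known cells sum to 102, so (3,2) = 30.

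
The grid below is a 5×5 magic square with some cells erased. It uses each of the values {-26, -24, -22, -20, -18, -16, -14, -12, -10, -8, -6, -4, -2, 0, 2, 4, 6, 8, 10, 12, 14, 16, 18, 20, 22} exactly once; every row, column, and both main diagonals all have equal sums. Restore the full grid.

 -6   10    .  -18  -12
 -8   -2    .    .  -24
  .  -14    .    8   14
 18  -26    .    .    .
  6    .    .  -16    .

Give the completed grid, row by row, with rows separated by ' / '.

-6 10 16 -18 -12 / -8 -2 4 20 -24 / -20 -14 2 8 14 / 18 -26 -10 -4 12 / 6 22 -22 -16 0

The 25 entries sum to -50, so each line sums to -50/5 = -10.
Row 1 must total -10; the given cells sum to -26, so (1,3) = 16.
Column 1 needs -10; the known cells sum to 10, so (3,1) = -20.
The remaining cell in column 2 is (5,2) = -10 − (-32) = 22.
From row 3, -10 − (-20 + (-14) + 8 + 14) gives (3,3) = 2.
Anti-diagonal must total -10; the given cells sum to -30, so (2,4) = 20.
Using row 2: -8 + (-2) + 20 + (-24) + ? → (2,3) = -10 − (-14) = 4.
Column 4 must total -10; the given cells sum to -6, so (4,4) = -4.
Main diagonal must total -10; the given cells sum to -10, so (5,5) = 0.
Row 5 needs -10; the known cells sum to 12, so (5,3) = -22.
Column 3: 16 + 4 + 2 + (-22) + ? = -10, so (4,3) = -10.
Column 5: -12 + (-24) + 14 + 0 + ? = -10, so (4,5) = 12.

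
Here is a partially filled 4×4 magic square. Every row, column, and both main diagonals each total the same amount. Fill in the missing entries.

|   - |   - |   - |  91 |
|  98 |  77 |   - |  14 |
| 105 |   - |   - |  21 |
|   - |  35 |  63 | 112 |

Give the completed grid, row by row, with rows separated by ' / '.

Column 4 is already complete: 91 + 14 + 21 + 112 = 238, so that is the magic constant.
Row 2 must total 238; the given cells sum to 189, so (2,3) = 49.
Row 4 must total 238; the given cells sum to 210, so (4,1) = 28.
Column 1: 98 + 105 + 28 + ? = 238, so (1,1) = 7.
Using main diagonal: 7 + 77 + 112 + ? → (3,3) = 238 − 196 = 42.
The remaining cell in anti-diagonal is (3,2) = 238 − 168 = 70.
The remaining cell in column 2 is (1,2) = 238 − 182 = 56.
Using column 3: 49 + 42 + 63 + ? → (1,3) = 238 − 154 = 84.

7 56 84 91 / 98 77 49 14 / 105 70 42 21 / 28 35 63 112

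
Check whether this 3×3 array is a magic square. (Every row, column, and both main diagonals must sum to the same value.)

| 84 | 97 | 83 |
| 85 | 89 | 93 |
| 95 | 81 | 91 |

No — main diagonal sums to 264 but row 3 sums to 267.

Row 1: 84 + 97 + 83 = 264.
Row 2: 85 + 89 + 93 = 267.
Row 3: 95 + 81 + 91 = 267.
Column 1: 84 + 85 + 95 = 264.
Column 2: 97 + 89 + 81 = 267.
Column 3: 83 + 93 + 91 = 267.
Main diagonal: 84 + 89 + 91 = 264.
Anti-diagonal: 83 + 89 + 95 = 267.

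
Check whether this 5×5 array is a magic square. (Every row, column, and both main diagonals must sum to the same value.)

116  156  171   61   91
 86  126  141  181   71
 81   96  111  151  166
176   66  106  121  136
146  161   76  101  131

No — column 5 sums to 595 but column 3 sums to 605.

Row 1: 116 + 156 + 171 + 61 + 91 = 595.
Row 2: 86 + 126 + 141 + 181 + 71 = 605.
Row 3: 81 + 96 + 111 + 151 + 166 = 605.
Row 4: 176 + 66 + 106 + 121 + 136 = 605.
Row 5: 146 + 161 + 76 + 101 + 131 = 615.
Column 1: 116 + 86 + 81 + 176 + 146 = 605.
Column 2: 156 + 126 + 96 + 66 + 161 = 605.
Column 3: 171 + 141 + 111 + 106 + 76 = 605.
Column 4: 61 + 181 + 151 + 121 + 101 = 615.
Column 5: 91 + 71 + 166 + 136 + 131 = 595.
Main diagonal: 116 + 126 + 111 + 121 + 131 = 605.
Anti-diagonal: 91 + 181 + 111 + 66 + 146 = 595.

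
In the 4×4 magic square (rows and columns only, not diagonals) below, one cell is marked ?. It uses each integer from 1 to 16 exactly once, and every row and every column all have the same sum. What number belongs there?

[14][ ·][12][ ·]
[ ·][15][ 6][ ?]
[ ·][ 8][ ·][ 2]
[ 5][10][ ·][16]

9

The entries are 1 through 16, which sum to 136, so each line sums to 136/4 = 34.
The remaining cell in row 4 is (4,3) = 34 − 31 = 3.
Column 2 must total 34; the given cells sum to 33, so (1,2) = 1.
Using column 3: 12 + 6 + 3 + ? → (3,3) = 34 − 21 = 13.
Using row 1: 14 + 1 + 12 + ? → (1,4) = 34 − 27 = 7.
Using row 3: 8 + 13 + 2 + ? → (3,1) = 34 − 23 = 11.
Column 1 must total 34; the given cells sum to 30, so (2,1) = 4.
Column 4 needs 34; the known cells sum to 25, so (2,4) = 9.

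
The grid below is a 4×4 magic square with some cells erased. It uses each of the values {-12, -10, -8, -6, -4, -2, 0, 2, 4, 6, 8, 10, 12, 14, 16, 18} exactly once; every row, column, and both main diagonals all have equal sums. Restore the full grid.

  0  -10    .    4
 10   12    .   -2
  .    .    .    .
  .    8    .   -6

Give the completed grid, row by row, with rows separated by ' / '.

The 16 entries sum to 48, so each line sums to 48/4 = 12.
Row 1 must total 12; the given cells sum to -6, so (1,3) = 18.
From row 2, 12 − (10 + 12 + (-2)) gives (2,3) = -8.
Column 2 needs 12; the known cells sum to 10, so (3,2) = 2.
The remaining cell in column 4 is (3,4) = 12 − (-4) = 16.
Main diagonal needs 12; the known cells sum to 6, so (3,3) = 6.
The remaining cell in anti-diagonal is (4,1) = 12 − (-2) = 14.
Row 3 must total 12; the given cells sum to 24, so (3,1) = -12.
Row 4 must total 12; the given cells sum to 16, so (4,3) = -4.

0 -10 18 4 / 10 12 -8 -2 / -12 2 6 16 / 14 8 -4 -6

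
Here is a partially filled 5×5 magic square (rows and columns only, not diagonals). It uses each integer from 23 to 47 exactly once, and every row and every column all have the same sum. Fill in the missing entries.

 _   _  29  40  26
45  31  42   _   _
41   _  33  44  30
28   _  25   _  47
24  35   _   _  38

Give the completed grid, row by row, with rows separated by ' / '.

37 43 29 40 26 / 45 31 42 23 34 / 41 27 33 44 30 / 28 39 25 36 47 / 24 35 46 32 38

The entries are 23 through 47, which sum to 875, so each line sums to 875/5 = 175.
Row 3: 41 + 33 + 44 + 30 + ? = 175, so (3,2) = 27.
From column 1, 175 − (45 + 41 + 28 + 24) gives (1,1) = 37.
Column 3 needs 175; the known cells sum to 129, so (5,3) = 46.
Column 5: 26 + 30 + 47 + 38 + ? = 175, so (2,5) = 34.
Using row 1: 37 + 29 + 40 + 26 + ? → (1,2) = 175 − 132 = 43.
Row 2 needs 175; the known cells sum to 152, so (2,4) = 23.
From row 5, 175 − (24 + 35 + 46 + 38) gives (5,4) = 32.
Column 2 must total 175; the given cells sum to 136, so (4,2) = 39.
The remaining cell in column 4 is (4,4) = 175 − 139 = 36.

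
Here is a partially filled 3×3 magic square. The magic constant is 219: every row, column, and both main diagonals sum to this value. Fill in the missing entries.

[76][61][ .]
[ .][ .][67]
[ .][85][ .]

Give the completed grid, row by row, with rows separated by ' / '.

76 61 82 / 79 73 67 / 64 85 70

Row 1 needs 219; the known cells sum to 137, so (1,3) = 82.
Column 2 needs 219; the known cells sum to 146, so (2,2) = 73.
From column 3, 219 − (82 + 67) gives (3,3) = 70.
Anti-diagonal must total 219; the given cells sum to 155, so (3,1) = 64.
Row 2: 73 + 67 + ? = 219, so (2,1) = 79.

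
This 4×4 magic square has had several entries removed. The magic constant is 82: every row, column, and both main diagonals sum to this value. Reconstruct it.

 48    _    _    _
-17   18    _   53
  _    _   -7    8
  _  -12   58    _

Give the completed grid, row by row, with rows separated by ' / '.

Row 2: -17 + 18 + 53 + ? = 82, so (2,3) = 28.
Column 3 must total 82; the given cells sum to 79, so (1,3) = 3.
The remaining cell in main diagonal is (4,4) = 82 − 59 = 23.
The remaining cell in row 4 is (4,1) = 82 − 69 = 13.
Column 1 must total 82; the given cells sum to 44, so (3,1) = 38.
Column 4 must total 82; the given cells sum to 84, so (1,4) = -2.
The remaining cell in anti-diagonal is (3,2) = 82 − 39 = 43.
From row 1, 82 − (48 + 3 + (-2)) gives (1,2) = 33.

48 33 3 -2 / -17 18 28 53 / 38 43 -7 8 / 13 -12 58 23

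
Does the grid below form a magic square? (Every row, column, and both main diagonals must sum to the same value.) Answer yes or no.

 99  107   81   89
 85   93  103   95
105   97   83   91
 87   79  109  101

Yes

Row 1: 99 + 107 + 81 + 89 = 376.
Row 2: 85 + 93 + 103 + 95 = 376.
Row 3: 105 + 97 + 83 + 91 = 376.
Row 4: 87 + 79 + 109 + 101 = 376.
Column 1: 99 + 85 + 105 + 87 = 376.
Column 2: 107 + 93 + 97 + 79 = 376.
Column 3: 81 + 103 + 83 + 109 = 376.
Column 4: 89 + 95 + 91 + 101 = 376.
Main diagonal: 99 + 93 + 83 + 101 = 376.
Anti-diagonal: 89 + 103 + 97 + 87 = 376.
All lines sum to 376.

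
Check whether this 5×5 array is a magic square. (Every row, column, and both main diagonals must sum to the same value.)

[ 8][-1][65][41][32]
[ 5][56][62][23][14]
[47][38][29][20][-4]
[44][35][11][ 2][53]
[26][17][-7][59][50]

No — row 2 sums to 160 but anti-diagonal sums to 145.

Row 1: 8 + (-1) + 65 + 41 + 32 = 145.
Row 2: 5 + 56 + 62 + 23 + 14 = 160.
Row 3: 47 + 38 + 29 + 20 + (-4) = 130.
Row 4: 44 + 35 + 11 + 2 + 53 = 145.
Row 5: 26 + 17 + (-7) + 59 + 50 = 145.
Column 1: 8 + 5 + 47 + 44 + 26 = 130.
Column 2: -1 + 56 + 38 + 35 + 17 = 145.
Column 3: 65 + 62 + 29 + 11 + (-7) = 160.
Column 4: 41 + 23 + 20 + 2 + 59 = 145.
Column 5: 32 + 14 + (-4) + 53 + 50 = 145.
Main diagonal: 8 + 56 + 29 + 2 + 50 = 145.
Anti-diagonal: 32 + 23 + 29 + 35 + 26 = 145.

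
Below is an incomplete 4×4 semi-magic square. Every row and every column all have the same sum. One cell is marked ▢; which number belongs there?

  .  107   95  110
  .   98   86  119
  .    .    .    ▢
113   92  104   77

80

Row 4 is complete and sums to 386; that is the magic constant.
Row 1 needs 386; the known cells sum to 312, so (1,1) = 74.
Row 2: 98 + 86 + 119 + ? = 386, so (2,1) = 83.
From column 1, 386 − (74 + 83 + 113) gives (3,1) = 116.
Column 2 must total 386; the given cells sum to 297, so (3,2) = 89.
Column 3 must total 386; the given cells sum to 285, so (3,3) = 101.
The remaining cell in column 4 is (3,4) = 386 − 306 = 80.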